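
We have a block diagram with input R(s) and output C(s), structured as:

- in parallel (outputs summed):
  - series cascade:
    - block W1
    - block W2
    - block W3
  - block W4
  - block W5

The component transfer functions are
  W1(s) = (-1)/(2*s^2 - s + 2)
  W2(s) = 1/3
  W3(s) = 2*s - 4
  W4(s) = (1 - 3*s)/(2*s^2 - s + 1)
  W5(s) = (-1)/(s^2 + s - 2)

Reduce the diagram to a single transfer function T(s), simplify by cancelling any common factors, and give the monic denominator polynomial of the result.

Step 1 - reduce the series chain W1, W2, W3 gives (4 - 2*s)/(6*s^2 - 3*s + 6)
Step 2 - add (W1*W2*W3), W4, W5 (parallel) gives (-22*s^5 - 9*s^4 + 54*s^3 - 88*s^2 + 73*s - 26)/(12*s^6 - 15*s^4 + 36*s^3 - 45*s^2 + 24*s - 12)
No further cancellation is possible in the step-2 result, so that is T(s). Its denominator becomes monic after dividing by the leading coefficient 12.

Hence the answer: s^6 - 5*s^4/4 + 3*s^3 - 15*s^2/4 + 2*s - 1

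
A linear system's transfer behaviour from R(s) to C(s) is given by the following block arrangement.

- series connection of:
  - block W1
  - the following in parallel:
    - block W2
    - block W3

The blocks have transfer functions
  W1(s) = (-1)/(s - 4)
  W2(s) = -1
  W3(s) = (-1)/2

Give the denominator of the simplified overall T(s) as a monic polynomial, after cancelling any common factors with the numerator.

1. sum the parallel branches W2, W3 -> (-3)/2
2. series reduction of W1, (W2+W3) -> 3/(2*s - 8)
No further cancellation is possible in the step-2 result, so that is T(s). Its denominator becomes monic after dividing by the leading coefficient 2.

Therefore the answer is s - 4.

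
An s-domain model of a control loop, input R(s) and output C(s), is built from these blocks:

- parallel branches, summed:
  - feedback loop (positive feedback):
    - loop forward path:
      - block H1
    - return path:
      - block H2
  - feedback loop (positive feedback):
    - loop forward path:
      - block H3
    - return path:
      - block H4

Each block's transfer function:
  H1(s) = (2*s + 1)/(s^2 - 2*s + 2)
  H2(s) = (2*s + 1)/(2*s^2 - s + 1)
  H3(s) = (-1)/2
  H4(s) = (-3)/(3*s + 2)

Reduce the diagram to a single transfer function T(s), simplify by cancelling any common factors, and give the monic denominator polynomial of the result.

Answer: s^5 - 7*s^4/3 + 13*s^3/12 - 15*s^2/4 - s/6 + 1/12

Working:
1. close the feedback loop around H1, H2, giving (4*s^3 + s + 1)/(2*s^4 - 5*s^3 + 3*s^2 - 8*s + 1)
2. reduce the feedback loop with forward H3 and return H4, giving (-3*s - 2)/(6*s + 1)
3. reduce the parallel group [H1/(1-H1*H2)], [H3/(1-H3*H4)], giving (-6*s^5 + 35*s^4 + 5*s^3 + 24*s^2 + 20*s - 1)/(12*s^5 - 28*s^4 + 13*s^3 - 45*s^2 - 2*s + 1)
Step 3 gives the fully reduced T(s), with no common factor left to cancel. The denominator's leading coefficient is 12, so divide each of its coefficients by 12 to get the monic form.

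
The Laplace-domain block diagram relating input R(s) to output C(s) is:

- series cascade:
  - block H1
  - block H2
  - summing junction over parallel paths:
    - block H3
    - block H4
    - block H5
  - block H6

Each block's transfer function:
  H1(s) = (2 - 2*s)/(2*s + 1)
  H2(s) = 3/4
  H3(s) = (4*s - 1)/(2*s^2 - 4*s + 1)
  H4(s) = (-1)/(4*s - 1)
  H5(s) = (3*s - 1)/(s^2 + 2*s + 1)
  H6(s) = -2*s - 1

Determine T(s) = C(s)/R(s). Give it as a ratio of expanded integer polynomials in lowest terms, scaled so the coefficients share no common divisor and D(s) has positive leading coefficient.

[1] sum the parallel branches H3, H4, H5: (38*s^4 - 38*s^3 + 48*s^2 - 15*s + 1)/(8*s^5 - 2*s^4 - 20*s^3 - 3*s^2 + 6*s - 1)
[2] combine H1, H2, (H3+H4+H5), H6 in series: this yields T(s), and no further normalization is needed

Answer: (114*s^5 - 228*s^4 + 258*s^3 - 189*s^2 + 48*s - 3)/(16*s^5 - 4*s^4 - 40*s^3 - 6*s^2 + 12*s - 2)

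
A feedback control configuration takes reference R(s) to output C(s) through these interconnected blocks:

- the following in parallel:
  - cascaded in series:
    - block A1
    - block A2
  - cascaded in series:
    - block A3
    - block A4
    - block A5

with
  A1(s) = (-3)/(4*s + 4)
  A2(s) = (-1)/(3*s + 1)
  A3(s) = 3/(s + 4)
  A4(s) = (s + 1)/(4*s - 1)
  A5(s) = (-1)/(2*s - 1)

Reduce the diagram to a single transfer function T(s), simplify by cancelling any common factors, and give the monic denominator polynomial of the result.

1. multiply A1, A2 (series) -> 3/(12*s^2 + 16*s + 4)
2. multiply A3, A4, A5 (series) -> (-3*s - 3)/(8*s^3 + 26*s^2 - 23*s + 4)
3. reduce the parallel group (A1*A2), (A3*A4*A5) -> (-12*s^3 - 6*s^2 - 129*s)/(96*s^5 + 440*s^4 + 172*s^3 - 216*s^2 - 28*s + 16)
Step 3 gives the fully reduced T(s), with no common factor left to cancel. The denominator's leading coefficient is 96, so divide each of its coefficients by 96 to get the monic form.

Final answer: s^5 + 55*s^4/12 + 43*s^3/24 - 9*s^2/4 - 7*s/24 + 1/6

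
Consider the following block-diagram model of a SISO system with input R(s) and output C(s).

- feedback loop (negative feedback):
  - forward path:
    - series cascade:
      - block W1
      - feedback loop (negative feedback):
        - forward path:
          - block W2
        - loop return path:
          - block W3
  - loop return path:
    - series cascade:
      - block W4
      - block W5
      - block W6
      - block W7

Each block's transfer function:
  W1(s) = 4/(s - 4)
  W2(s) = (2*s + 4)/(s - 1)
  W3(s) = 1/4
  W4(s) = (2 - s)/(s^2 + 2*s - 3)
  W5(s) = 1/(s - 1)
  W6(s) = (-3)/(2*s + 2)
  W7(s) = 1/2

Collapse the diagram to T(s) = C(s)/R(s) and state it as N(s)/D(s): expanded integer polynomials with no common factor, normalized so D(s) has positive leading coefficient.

Answer: (16*s^5 + 64*s^4 - 160*s^2 - 16*s + 96)/(3*s^6 - 6*s^5 - 36*s^4 + 42*s^3 + 45*s^2 - 36*s - 48)

Working:
1. collapse the loop (W2 forward, W3 return): (4*s + 8)/(3*s)
2. multiply W1, [W2/(1+W2*W3)] (series): (16*s + 32)/(3*s^2 - 12*s)
3. series reduction of W4, W5, W6, W7: (3*s - 6)/(4*s^4 + 8*s^3 - 16*s^2 - 8*s + 12)
4. collapse the loop ((W1*[W2/(1+W2*W3)]) forward, (W4*W5*W6*W7) return), which is the overall transfer function T(s) = C(s)/R(s) in lowest terms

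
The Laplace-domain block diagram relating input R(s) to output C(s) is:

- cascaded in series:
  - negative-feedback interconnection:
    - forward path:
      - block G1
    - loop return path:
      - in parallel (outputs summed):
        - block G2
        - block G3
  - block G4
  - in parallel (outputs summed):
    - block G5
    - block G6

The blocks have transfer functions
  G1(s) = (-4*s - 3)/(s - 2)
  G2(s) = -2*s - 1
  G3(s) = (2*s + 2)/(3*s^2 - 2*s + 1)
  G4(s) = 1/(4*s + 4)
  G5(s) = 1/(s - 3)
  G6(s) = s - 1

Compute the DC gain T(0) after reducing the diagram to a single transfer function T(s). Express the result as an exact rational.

Answer: -1/5

Working:
[1] reduce the parallel group G2, G3; result (-6*s^3 + s^2 + 2*s + 1)/(3*s^2 - 2*s + 1)
[2] feedback reduction of G1, (G2+G3); result (-12*s^3 - s^2 + 2*s - 3)/(24*s^4 + 17*s^3 - 19*s^2 - 5*s - 5)
[3] parallel reduction of G5, G6; result (s^2 - 4*s + 4)/(s - 3)
[4] series reduction of [G1/(1+G1*(G2+G3))], G4, (G5+G6); result (-12*s^5 + 47*s^4 - 42*s^3 - 15*s^2 + 20*s - 12)/(96*s^6 - 124*s^5 - 500*s^4 - 72*s^3 + 248*s^2 + 100*s + 60)
DC gain: substitute s = 0 into T(s) from step 4: T(0) = -12/60 = -1/5.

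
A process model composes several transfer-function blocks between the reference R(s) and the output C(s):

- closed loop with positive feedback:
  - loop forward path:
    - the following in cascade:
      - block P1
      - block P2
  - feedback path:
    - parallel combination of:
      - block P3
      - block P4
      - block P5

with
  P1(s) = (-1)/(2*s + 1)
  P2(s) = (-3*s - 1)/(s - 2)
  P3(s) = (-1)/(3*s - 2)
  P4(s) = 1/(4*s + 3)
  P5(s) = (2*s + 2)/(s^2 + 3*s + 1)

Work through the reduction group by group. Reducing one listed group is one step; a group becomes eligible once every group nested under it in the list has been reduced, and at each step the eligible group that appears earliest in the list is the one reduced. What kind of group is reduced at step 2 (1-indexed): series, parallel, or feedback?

1. combine P1, P2 in series
2. add P3, P4, P5 (parallel)
3. close the feedback loop around (P1*P2), (P3+P4+P5)
The group at step 2 is a parallel group.

Hence the answer: parallel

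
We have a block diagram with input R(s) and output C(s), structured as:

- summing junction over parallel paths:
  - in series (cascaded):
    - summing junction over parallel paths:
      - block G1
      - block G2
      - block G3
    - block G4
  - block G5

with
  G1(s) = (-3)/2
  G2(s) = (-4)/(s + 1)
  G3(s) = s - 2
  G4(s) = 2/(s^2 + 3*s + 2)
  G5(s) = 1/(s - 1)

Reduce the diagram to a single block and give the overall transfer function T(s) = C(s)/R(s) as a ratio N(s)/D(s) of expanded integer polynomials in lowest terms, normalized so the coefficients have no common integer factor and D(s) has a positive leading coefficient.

The answer is (3*s^3 - 3*s^2 - 5*s + 17)/(s^4 + 3*s^3 + s^2 - 3*s - 2).

Reasoning:
1. add G1, G2, G3 (parallel); result (2*s^2 - 5*s - 15)/(2*s + 2)
2. reduce the series chain (G1+G2+G3), G4; result (2*s^2 - 5*s - 15)/(s^3 + 4*s^2 + 5*s + 2)
3. add ((G1+G2+G3)*G4), G5 (parallel), which is the overall transfer function T(s) = C(s)/R(s) in lowest terms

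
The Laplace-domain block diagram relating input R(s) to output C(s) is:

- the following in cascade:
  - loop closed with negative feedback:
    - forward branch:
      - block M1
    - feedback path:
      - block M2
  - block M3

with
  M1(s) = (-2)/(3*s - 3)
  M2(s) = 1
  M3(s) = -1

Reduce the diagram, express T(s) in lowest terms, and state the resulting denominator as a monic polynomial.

The answer is s - 5/3.

Reasoning:
(1) apply the feedback formula to M1, M2; result (-2)/(3*s - 5)
(2) cascade [M1/(1+M1*M2)], M3; result 2/(3*s - 5)
T(s) is the step-2 result (common factors already cancelled). Leading coefficient of the denominator: 3. Divide through by 3 for the monic polynomial.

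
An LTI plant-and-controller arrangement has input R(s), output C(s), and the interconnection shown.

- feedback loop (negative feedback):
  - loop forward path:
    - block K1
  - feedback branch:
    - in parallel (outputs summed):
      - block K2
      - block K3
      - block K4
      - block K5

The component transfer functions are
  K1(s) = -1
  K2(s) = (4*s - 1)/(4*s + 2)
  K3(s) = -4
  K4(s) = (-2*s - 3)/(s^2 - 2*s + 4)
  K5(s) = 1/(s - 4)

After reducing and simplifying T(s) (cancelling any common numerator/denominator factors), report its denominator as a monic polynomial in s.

[1] combine K2, K3, K4, K5 in parallel -> (-12*s^4 + 59*s^3 - 80*s^2 + 154*s + 176)/(4*s^4 - 22*s^3 + 36*s^2 - 40*s - 32)
[2] close the feedback loop around K1, (K2+K3+K4+K5) -> (-4*s^4 + 22*s^3 - 36*s^2 + 40*s + 32)/(16*s^4 - 81*s^3 + 116*s^2 - 194*s - 208)
No further cancellation is possible in the step-2 result, so that is T(s). Its denominator becomes monic after dividing by the leading coefficient 16.

Therefore the answer is s^4 - 81*s^3/16 + 29*s^2/4 - 97*s/8 - 13.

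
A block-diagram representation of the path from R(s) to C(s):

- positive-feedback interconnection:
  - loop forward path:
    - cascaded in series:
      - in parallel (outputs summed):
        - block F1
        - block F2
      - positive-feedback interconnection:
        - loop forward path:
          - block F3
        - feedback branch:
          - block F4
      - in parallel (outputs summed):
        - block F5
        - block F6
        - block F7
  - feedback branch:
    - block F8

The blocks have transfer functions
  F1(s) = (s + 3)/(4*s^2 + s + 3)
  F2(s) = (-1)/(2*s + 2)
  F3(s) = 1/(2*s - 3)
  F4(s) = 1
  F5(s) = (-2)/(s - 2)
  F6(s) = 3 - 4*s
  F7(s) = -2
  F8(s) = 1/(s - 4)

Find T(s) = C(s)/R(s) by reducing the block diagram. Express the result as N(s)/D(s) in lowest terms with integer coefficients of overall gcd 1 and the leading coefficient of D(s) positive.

The answer is (8*s^5 - 78*s^4 + 243*s^3 - 237*s^2 - 8*s + 48)/(16*s^6 - 108*s^5 + 168*s^4 + 74*s^3 - 155*s^2 - 15*s - 180).

Reasoning:
(1) parallel reduction of F1, F2 -> (-2*s^2 + 7*s + 3)/(8*s^3 + 10*s^2 + 8*s + 6)
(2) reduce the feedback loop with forward F3 and return F4 -> 1/(2*s - 4)
(3) combine F5, F6, F7 in parallel -> (-4*s^2 + 9*s - 4)/(s - 2)
(4) combine (F1+F2), [F3/(1-F3*F4)], (F5+F6+F7) in series -> (8*s^4 - 46*s^3 + 59*s^2 - s - 12)/(16*s^5 - 44*s^4 + 28*s^2 + 16*s + 48)
(5) feedback reduction of ((F1+F2)*[F3/(1-F3*F4)]*(F5+F6+F7)), F8 - this is the overall T(s), already in the required normalized form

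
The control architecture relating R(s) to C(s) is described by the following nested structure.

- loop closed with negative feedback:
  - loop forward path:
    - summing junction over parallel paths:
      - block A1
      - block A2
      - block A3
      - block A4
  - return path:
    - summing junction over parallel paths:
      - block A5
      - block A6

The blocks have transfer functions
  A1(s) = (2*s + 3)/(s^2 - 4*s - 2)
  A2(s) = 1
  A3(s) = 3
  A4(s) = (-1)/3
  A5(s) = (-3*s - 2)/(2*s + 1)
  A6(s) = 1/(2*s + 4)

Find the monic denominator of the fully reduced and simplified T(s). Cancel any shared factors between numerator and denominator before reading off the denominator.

First reduce the diagram to T(s).

Step 1. combine A1, A2, A3, A4 in parallel = (11*s^2 - 38*s - 13)/(3*s^2 - 12*s - 6)
Step 2. parallel reduction of A5, A6 = (-6*s^2 - 14*s - 7)/(4*s^2 + 10*s + 4)
Step 3. close the feedback loop around (A1+A2+A3+A4), (A5+A6) = (-44*s^4 + 42*s^3 + 388*s^2 + 282*s + 52)/(54*s^4 - 56*s^3 - 401*s^2 - 340*s - 67)
No further cancellation is possible in the step-3 result, so that is T(s). Its denominator becomes monic after dividing by the leading coefficient 54.

Answer: s^4 - 28*s^3/27 - 401*s^2/54 - 170*s/27 - 67/54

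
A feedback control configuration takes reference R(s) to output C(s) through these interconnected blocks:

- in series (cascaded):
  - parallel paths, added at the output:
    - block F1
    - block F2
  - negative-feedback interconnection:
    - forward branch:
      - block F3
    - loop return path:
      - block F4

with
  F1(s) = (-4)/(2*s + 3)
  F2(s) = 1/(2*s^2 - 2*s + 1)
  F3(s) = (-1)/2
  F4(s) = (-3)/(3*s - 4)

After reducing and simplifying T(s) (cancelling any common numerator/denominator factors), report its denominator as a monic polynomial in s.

Answer: s^4 - s^3/3 - 17*s^2/12 + 19*s/12 - 5/8

Working:
Step 1. parallel reduction of F1, F2; result (-8*s^2 + 10*s - 1)/(4*s^3 + 2*s^2 - 4*s + 3)
Step 2. apply the feedback formula to F3, F4; result (4 - 3*s)/(6*s - 5)
Step 3. combine (F1+F2), [F3/(1+F3*F4)] in series; result (24*s^3 - 62*s^2 + 43*s - 4)/(24*s^4 - 8*s^3 - 34*s^2 + 38*s - 15)
No further cancellation is possible in the step-3 result, so that is T(s). Its denominator becomes monic after dividing by the leading coefficient 24.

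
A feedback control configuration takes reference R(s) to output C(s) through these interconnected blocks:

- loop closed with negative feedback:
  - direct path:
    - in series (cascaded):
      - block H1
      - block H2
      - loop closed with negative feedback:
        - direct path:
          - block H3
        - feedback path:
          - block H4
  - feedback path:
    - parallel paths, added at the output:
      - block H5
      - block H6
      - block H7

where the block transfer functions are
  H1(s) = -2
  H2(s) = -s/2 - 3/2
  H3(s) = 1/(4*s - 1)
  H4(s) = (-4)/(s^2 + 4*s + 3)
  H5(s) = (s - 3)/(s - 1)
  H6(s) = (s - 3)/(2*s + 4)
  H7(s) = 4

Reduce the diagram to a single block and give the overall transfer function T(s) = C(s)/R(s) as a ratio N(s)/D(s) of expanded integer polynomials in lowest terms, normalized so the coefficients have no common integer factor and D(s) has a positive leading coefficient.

[1] feedback reduction of H3, H4; result (s^2 + 4*s + 3)/(4*s^3 + 15*s^2 + 8*s - 7)
[2] cascade H1, H2, [H3/(1+H3*H4)]; result (s^3 + 7*s^2 + 15*s + 9)/(4*s^3 + 15*s^2 + 8*s - 7)
[3] combine H5, H6, H7 in parallel; result (11*s^2 + 2*s - 25)/(2*s^2 + 2*s - 4)
[4] reduce the feedback loop with forward (H1*H2*[H3/(1+H3*H4)]) and return (H5+H6+H7); the result is T(s) itself (integer coefficients, no common factor, positive leading denominator coefficient)

Hence the answer: (2*s^5 + 16*s^4 + 40*s^3 + 20*s^2 - 42*s - 36)/(19*s^5 + 117*s^4 + 184*s^3 - 104*s^2 - 403*s - 197)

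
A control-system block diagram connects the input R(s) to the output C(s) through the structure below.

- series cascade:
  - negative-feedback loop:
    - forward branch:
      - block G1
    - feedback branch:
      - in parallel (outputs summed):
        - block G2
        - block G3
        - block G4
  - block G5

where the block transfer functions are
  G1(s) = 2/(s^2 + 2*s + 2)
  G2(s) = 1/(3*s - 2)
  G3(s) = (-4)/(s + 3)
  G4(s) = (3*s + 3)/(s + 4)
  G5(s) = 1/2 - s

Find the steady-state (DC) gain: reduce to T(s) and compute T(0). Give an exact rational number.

(1) parallel reduction of G2, G3, G4 = (9*s^3 + 19*s^2 - 30*s + 26)/(3*s^3 + 19*s^2 + 22*s - 24)
(2) close the feedback loop around G1, (G2+G3+G4) = (6*s^3 + 38*s^2 + 44*s - 48)/(3*s^5 + 25*s^4 + 84*s^3 + 96*s^2 - 64*s + 4)
(3) series reduction of [G1/(1+G1*(G2+G3+G4))], G5 = (-6*s^4 - 35*s^3 - 25*s^2 + 70*s - 24)/(3*s^5 + 25*s^4 + 84*s^3 + 96*s^2 - 64*s + 4)
That last expression is T(s); at s = 0 only the constant terms survive, so T(0) = -24/4 = -6.

Answer: -6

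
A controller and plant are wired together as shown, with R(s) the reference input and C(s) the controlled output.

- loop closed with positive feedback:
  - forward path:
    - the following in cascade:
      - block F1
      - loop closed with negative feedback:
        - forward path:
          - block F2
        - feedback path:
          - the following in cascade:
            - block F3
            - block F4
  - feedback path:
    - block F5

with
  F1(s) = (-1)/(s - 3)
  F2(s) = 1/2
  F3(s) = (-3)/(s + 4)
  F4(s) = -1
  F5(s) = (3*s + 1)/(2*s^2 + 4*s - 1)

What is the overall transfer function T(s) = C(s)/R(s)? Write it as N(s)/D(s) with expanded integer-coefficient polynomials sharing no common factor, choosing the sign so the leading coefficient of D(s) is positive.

The answer is (-2*s^3 - 12*s^2 - 15*s + 4)/(4*s^4 + 18*s^3 - 45*s^2 - 124*s + 37).

Reasoning:
1. cascade F3, F4: 3/(s + 4)
2. close the feedback loop around F2, (F3*F4): (s + 4)/(2*s + 11)
3. multiply F1, [F2/(1+F2*(F3*F4))] (series): (-s - 4)/(2*s^2 + 5*s - 33)
4. collapse the loop ((F1*[F2/(1+F2*(F3*F4))]) forward, F5 return), giving the overall T(s)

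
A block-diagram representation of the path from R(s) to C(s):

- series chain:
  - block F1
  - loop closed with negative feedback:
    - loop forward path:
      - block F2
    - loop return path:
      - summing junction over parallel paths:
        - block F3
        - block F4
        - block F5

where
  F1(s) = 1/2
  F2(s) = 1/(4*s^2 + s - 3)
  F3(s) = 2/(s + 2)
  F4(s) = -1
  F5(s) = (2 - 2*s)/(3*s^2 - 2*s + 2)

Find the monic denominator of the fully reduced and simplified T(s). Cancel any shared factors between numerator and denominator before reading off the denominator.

First reduce the diagram to T(s).

Step 1. parallel reduction of F3, F4, F5; result (-3*s^3 - 4*s + 4)/(3*s^3 + 4*s^2 - 2*s + 4)
Step 2. feedback reduction of F2, (F3+F4+F5); result (3*s^3 + 4*s^2 - 2*s + 4)/(12*s^5 + 19*s^4 - 16*s^3 + 2*s^2 + 6*s - 8)
Step 3. multiply F1, [F2/(1+F2*(F3+F4+F5))] (series); result (3*s^3 + 4*s^2 - 2*s + 4)/(24*s^5 + 38*s^4 - 32*s^3 + 4*s^2 + 12*s - 16)
No further cancellation is possible in the step-3 result, so that is T(s). Its denominator becomes monic after dividing by the leading coefficient 24.

Answer: s^5 + 19*s^4/12 - 4*s^3/3 + s^2/6 + s/2 - 2/3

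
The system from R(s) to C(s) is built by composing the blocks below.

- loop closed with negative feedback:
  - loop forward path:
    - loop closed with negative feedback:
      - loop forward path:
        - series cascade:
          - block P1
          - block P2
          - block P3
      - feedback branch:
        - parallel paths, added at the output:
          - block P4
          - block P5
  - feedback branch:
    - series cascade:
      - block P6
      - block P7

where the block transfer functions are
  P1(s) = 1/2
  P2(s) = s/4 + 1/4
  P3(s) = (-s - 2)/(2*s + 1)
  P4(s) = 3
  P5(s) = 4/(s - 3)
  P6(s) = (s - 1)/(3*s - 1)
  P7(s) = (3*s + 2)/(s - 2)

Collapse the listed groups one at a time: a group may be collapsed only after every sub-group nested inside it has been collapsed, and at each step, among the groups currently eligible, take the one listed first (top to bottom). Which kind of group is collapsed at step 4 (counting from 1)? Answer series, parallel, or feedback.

The answer is series.

Reasoning:
(1) reduce the series chain P1, P2, P3
(2) parallel reduction of P4, P5
(3) collapse the loop ((P1*P2*P3) forward, (P4+P5) return)
(4) series reduction of P6, P7
(5) collapse the loop ([(P1*P2*P3)/(1+(P1*P2*P3)*(P4+P5))] forward, (P6*P7) return)
Step 4: series.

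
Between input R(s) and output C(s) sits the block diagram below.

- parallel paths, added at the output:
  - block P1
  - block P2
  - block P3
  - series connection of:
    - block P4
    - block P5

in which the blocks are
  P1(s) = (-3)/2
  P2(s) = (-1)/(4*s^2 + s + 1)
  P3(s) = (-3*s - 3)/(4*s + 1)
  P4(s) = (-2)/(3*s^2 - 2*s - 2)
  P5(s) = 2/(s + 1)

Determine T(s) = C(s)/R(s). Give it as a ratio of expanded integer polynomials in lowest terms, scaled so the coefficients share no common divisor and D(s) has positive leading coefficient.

Answer: (-216*s^6 - 234*s^5 + 129*s^4 + 164*s^3 + 173*s^2 + 74*s + 14)/(96*s^6 + 80*s^5 - 82*s^4 - 112*s^3 - 70*s^2 - 28*s - 4)

Working:
Step 1. multiply P4, P5 (series) = (-4)/(3*s^3 + s^2 - 4*s - 2)
Step 2. reduce the parallel group P1, P2, P3, (P4*P5): this yields T(s), and no further normalization is needed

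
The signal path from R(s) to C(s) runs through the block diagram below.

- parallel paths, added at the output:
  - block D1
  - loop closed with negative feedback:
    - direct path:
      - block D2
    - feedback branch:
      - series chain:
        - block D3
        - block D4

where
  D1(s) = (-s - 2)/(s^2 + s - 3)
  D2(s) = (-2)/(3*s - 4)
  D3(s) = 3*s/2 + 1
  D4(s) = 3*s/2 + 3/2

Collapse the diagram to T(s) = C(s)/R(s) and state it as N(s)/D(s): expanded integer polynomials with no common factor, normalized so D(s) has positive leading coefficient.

(1) reduce the series chain D3, D4: 9*s^2/4 + 15*s/4 + 3/2
(2) close the feedback loop around D2, (D3*D4): 4/(9*s^2 + 9*s + 14)
(3) add D1, [D2/(1+D2*(D3*D4))] (parallel); the result is T(s) itself (integer coefficients, no common factor, positive leading denominator coefficient)

Final answer: (-9*s^3 - 23*s^2 - 28*s - 40)/(9*s^4 + 18*s^3 - 4*s^2 - 13*s - 42)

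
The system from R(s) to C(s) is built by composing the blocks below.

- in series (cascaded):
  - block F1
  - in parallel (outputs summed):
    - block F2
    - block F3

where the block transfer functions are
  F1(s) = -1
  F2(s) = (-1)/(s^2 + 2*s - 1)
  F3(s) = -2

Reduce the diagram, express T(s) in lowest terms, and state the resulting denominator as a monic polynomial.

[1] combine F2, F3 in parallel gives (-2*s^2 - 4*s + 1)/(s^2 + 2*s - 1)
[2] multiply F1, (F2+F3) (series) gives (2*s^2 + 4*s - 1)/(s^2 + 2*s - 1)
That last expression is T(s), already simplified, and its denominator is already monic.

Final answer: s^2 + 2*s - 1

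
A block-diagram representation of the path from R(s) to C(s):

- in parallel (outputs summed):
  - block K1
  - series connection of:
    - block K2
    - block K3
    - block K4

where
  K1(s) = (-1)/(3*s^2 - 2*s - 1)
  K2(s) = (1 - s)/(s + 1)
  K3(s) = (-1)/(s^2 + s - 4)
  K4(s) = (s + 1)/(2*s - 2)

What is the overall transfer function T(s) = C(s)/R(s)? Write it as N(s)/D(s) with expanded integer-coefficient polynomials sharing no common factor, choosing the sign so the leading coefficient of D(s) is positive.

[1] multiply K2, K3, K4 (series): 1/(2*s^2 + 2*s - 8)
[2] add K1, (K2*K3*K4) (parallel); the result is T(s) itself (integer coefficients, no common factor, positive leading denominator coefficient)

Hence the answer: (s^2 - 4*s + 7)/(6*s^4 + 2*s^3 - 30*s^2 + 14*s + 8)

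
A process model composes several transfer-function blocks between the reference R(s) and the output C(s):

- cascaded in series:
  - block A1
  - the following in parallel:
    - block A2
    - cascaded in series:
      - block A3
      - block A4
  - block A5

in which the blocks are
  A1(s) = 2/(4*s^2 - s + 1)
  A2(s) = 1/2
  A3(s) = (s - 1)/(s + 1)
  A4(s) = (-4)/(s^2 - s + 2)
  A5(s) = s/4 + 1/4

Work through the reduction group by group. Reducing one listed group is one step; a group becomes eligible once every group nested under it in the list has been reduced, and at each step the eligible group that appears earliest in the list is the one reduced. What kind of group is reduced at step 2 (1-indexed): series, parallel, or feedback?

Step 1. cascade A3, A4
Step 2. combine A2, (A3*A4) in parallel
Step 3. cascade A1, (A2+(A3*A4)), A5
Step 2 collapses a parallel group.

Final answer: parallel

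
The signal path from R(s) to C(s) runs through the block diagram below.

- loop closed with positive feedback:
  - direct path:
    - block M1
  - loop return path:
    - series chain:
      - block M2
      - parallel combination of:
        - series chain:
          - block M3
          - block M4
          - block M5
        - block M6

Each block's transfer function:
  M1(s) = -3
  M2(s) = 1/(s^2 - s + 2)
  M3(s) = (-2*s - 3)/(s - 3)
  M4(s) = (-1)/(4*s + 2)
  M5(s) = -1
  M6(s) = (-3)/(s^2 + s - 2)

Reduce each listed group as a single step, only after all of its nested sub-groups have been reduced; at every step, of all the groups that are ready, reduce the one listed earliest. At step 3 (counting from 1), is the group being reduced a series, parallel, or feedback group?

The answer is series.

Reasoning:
1. cascade M3, M4, M5
2. combine (M3*M4*M5), M6 in parallel
3. series reduction of M2, ((M3*M4*M5)+M6)
4. feedback reduction of M1, (M2*((M3*M4*M5)+M6))
The group at step 3 is a series group.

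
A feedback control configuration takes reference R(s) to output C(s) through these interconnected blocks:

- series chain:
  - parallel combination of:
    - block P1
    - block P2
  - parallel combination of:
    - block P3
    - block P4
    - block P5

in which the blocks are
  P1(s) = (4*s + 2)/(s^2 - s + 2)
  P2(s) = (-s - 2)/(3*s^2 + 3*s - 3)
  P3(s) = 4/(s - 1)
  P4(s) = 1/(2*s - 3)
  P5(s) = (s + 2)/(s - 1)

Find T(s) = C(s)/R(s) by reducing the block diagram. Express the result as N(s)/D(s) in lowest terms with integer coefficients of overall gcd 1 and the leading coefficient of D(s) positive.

Answer: (22*s^5 + 144*s^4 - 51*s^3 - 403*s^2 + 14*s + 190)/(6*s^6 - 15*s^5 + 9*s^4 + 18*s^3 - 57*s^2 + 57*s - 18)

Working:
[1] reduce the parallel group P1, P2 = (11*s^3 + 17*s^2 - 6*s - 10)/(3*s^4 + 9*s - 6)
[2] sum the parallel branches P3, P4, P5 = (2*s^2 + 10*s - 19)/(2*s^2 - 5*s + 3)
[3] series reduction of (P1+P2), (P3+P4+P5): this yields T(s), and no further normalization is needed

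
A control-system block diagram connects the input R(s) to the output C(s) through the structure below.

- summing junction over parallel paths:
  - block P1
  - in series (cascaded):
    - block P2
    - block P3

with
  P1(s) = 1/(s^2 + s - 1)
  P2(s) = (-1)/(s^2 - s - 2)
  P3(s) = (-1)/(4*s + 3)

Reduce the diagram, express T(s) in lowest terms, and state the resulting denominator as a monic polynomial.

Step 1. cascade P2, P3 gives 1/(4*s^3 - s^2 - 11*s - 6)
Step 2. parallel reduction of P1, (P2*P3) gives (4*s^3 - 10*s - 7)/(4*s^5 + 3*s^4 - 16*s^3 - 16*s^2 + 5*s + 6)
No further cancellation is possible in the step-2 result, so that is T(s). Its denominator becomes monic after dividing by the leading coefficient 4.

Answer: s^5 + 3*s^4/4 - 4*s^3 - 4*s^2 + 5*s/4 + 3/2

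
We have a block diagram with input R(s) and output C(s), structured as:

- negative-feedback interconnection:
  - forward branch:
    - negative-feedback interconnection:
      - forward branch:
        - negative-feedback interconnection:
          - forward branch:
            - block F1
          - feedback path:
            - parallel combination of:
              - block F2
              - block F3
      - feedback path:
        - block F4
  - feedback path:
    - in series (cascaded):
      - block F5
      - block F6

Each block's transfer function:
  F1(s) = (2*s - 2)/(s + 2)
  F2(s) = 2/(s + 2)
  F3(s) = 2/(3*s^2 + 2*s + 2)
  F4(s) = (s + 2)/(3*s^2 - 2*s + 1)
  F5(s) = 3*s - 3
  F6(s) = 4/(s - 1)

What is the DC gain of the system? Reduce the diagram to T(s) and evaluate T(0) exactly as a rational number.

Answer: 1/15

Working:
1. add F2, F3 (parallel) = (6*s^2 + 6*s + 8)/(3*s^3 + 8*s^2 + 6*s + 4)
2. close the feedback loop around F1, (F2+F3) = (6*s^4 + 10*s^3 - 4*s^2 - 4*s - 8)/(3*s^4 + 26*s^3 + 22*s^2 + 20*s - 8)
3. feedback reduction of [F1/(1+F1*(F2+F3))], F4 = (18*s^6 + 18*s^5 - 26*s^4 + 6*s^3 - 20*s^2 + 12*s - 8)/(9*s^6 + 78*s^5 + 39*s^4 + 58*s^3 - 54*s^2 + 20*s - 24)
4. combine F5, F6 in series = 12
5. feedback reduction of [[F1/(1+F1*(F2+F3))]/(1+[F1/(1+F1*(F2+F3))]*F4)], (F5*F6) = (18*s^6 + 18*s^5 - 26*s^4 + 6*s^3 - 20*s^2 + 12*s - 8)/(225*s^6 + 294*s^5 - 273*s^4 + 130*s^3 - 294*s^2 + 164*s - 120)
Evaluating the step-5 result (the overall T(s)) at s = 0 gives T(0) = -8/(-120) = 1/15.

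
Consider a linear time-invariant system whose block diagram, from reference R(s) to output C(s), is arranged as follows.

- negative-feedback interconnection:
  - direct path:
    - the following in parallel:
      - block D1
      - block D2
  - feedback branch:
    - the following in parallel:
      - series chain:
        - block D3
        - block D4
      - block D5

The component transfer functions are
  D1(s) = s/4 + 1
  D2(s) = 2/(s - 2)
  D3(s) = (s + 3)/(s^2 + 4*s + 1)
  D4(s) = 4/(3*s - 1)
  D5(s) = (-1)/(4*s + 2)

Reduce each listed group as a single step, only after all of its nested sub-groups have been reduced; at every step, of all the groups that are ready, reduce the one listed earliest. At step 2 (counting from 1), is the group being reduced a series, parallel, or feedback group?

Reducing step by step:

[1] combine D1, D2 in parallel
[2] combine D3, D4 in series
[3] reduce the parallel group (D3*D4), D5
[4] collapse the loop ((D1+D2) forward, ((D3*D4)+D5) return)
So the answer for step 2 is series.

Answer: series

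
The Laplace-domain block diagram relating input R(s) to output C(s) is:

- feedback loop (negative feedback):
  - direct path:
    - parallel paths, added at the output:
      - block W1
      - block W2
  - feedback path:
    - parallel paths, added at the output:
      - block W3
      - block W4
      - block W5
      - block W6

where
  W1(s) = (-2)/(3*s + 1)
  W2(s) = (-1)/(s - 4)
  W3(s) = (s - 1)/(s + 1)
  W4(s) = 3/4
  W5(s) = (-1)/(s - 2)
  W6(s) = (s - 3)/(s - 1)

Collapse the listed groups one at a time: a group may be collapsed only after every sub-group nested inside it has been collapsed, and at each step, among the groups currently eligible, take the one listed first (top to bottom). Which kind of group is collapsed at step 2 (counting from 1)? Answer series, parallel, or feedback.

Step 1. combine W1, W2 in parallel
Step 2. combine W3, W4, W5, W6 in parallel
Step 3. close the feedback loop around (W1+W2), (W3+W4+W5+W6)
The group at step 2 is a parallel group.

Therefore the answer is parallel.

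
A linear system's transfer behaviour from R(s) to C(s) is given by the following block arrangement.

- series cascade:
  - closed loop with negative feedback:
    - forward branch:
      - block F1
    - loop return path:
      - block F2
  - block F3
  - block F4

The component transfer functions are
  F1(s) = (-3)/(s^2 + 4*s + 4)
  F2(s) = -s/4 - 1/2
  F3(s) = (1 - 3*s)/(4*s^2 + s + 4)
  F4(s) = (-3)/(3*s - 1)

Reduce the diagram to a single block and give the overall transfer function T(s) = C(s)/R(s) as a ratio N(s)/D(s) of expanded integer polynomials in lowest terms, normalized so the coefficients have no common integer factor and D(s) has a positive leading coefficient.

1. close the feedback loop around F1, F2 gives (-12)/(4*s^2 + 19*s + 22)
2. reduce the series chain [F1/(1+F1*F2)], F3, F4, giving the overall T(s)

Hence the answer: (-36)/(16*s^4 + 80*s^3 + 123*s^2 + 98*s + 88)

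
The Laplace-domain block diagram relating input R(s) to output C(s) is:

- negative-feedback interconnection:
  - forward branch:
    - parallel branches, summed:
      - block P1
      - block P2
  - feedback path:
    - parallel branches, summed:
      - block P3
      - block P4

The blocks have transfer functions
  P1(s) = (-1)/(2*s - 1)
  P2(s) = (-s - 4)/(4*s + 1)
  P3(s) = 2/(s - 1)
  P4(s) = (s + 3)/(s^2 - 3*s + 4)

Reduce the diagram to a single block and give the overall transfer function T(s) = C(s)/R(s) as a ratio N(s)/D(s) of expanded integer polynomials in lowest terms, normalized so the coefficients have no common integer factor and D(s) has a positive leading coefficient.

The answer is (-2*s^5 - 3*s^4 + 33*s^3 - 81*s^2 + 65*s - 12)/(8*s^5 - 40*s^4 + 38*s^3 + s^2 - 66*s + 19).

Reasoning:
(1) sum the parallel branches P1, P2; result (-2*s^2 - 11*s + 3)/(8*s^2 - 2*s - 1)
(2) add P3, P4 (parallel); result (3*s^2 - 4*s + 5)/(s^3 - 4*s^2 + 7*s - 4)
(3) feedback reduction of (P1+P2), (P3+P4), giving the overall T(s)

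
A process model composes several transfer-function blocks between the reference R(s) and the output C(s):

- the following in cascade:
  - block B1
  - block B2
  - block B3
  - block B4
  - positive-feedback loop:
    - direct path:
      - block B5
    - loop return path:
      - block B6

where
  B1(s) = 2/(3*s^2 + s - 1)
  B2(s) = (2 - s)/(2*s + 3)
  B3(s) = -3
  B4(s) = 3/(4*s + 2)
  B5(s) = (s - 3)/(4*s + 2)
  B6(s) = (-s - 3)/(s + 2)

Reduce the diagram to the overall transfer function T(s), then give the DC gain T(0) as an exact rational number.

Reducing step by step:

(1) collapse the loop (B5 forward, B6 return): (s^2 - s - 6)/(5*s^2 + 10*s - 5)
(2) multiply B1, B2, B3, B4, [B5/(1-B5*B6)] (series): (9*s^3 - 27*s^2 - 36*s + 108)/(60*s^6 + 260*s^5 + 285*s^4 - 35*s^3 - 130*s^2 - 5*s + 15)
Step 2 gives the overall T(s). Then T(0) = 108/15 = 36/5.

Answer: 36/5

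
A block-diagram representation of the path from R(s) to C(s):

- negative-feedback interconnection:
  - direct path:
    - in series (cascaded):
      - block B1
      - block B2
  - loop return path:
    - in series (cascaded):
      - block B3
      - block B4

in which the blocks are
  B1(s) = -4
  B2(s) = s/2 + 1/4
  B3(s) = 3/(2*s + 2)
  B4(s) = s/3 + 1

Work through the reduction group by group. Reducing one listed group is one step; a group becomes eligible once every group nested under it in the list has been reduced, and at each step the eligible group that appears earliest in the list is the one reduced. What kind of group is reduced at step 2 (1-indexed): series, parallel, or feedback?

Answer: series

Working:
(1) cascade B1, B2
(2) multiply B3, B4 (series)
(3) collapse the loop ((B1*B2) forward, (B3*B4) return)
Step 2: series.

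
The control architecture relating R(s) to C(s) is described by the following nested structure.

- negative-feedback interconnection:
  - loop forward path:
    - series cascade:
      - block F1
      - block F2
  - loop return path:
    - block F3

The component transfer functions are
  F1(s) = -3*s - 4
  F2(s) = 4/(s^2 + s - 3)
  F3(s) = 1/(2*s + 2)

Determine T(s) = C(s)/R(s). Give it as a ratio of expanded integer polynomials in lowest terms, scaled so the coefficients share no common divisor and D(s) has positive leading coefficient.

[1] reduce the series chain F1, F2; result (-12*s - 16)/(s^2 + s - 3)
[2] close the feedback loop around (F1*F2), F3 - this is the overall T(s), already in the required normalized form

Hence the answer: (-12*s^2 - 28*s - 16)/(s^3 + 2*s^2 - 8*s - 11)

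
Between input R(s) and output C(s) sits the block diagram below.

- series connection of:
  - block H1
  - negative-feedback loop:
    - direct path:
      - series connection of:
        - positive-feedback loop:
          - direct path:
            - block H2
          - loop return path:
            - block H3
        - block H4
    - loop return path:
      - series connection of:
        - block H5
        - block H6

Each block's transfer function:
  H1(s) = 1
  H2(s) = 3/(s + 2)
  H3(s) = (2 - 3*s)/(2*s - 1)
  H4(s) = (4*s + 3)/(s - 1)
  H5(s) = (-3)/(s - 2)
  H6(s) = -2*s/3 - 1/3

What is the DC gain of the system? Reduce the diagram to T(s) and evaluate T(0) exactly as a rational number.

1. apply the feedback formula to H2, H3; result (6*s - 3)/(2*s^2 + 12*s - 8)
2. combine [H2/(1-H2*H3)], H4 in series; result (24*s^2 + 6*s - 9)/(2*s^3 + 10*s^2 - 20*s + 8)
3. series reduction of H5, H6; result (2*s + 1)/(s - 2)
4. apply the feedback formula to ([H2/(1-H2*H3)]*H4), (H5*H6); result (24*s^3 - 42*s^2 - 21*s + 18)/(2*s^4 + 54*s^3 - 4*s^2 + 36*s - 25)
5. series reduction of H1, [([H2/(1-H2*H3)]*H4)/(1+([H2/(1-H2*H3)]*H4)*(H5*H6))]; result (24*s^3 - 42*s^2 - 21*s + 18)/(2*s^4 + 54*s^3 - 4*s^2 + 36*s - 25)
The step-5 result is T(s). Setting s = 0: T(0) = 18/(-25) = -18/25.

Therefore the answer is -18/25.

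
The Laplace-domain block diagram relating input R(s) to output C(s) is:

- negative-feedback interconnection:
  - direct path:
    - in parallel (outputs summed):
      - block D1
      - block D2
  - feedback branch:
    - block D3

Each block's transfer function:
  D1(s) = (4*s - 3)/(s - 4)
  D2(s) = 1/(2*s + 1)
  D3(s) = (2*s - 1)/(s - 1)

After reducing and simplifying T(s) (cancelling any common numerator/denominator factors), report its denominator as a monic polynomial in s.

First reduce the diagram to T(s).

Step 1. reduce the parallel group D1, D2 -> (8*s^2 - s - 7)/(2*s^2 - 7*s - 4)
Step 2. close the feedback loop around (D1+D2), D3 -> (8*s^2 - s - 7)/(18*s^2 - s - 11)
No further cancellation is possible in the step-2 result, so that is T(s). Its denominator becomes monic after dividing by the leading coefficient 18.

Answer: s^2 - s/18 - 11/18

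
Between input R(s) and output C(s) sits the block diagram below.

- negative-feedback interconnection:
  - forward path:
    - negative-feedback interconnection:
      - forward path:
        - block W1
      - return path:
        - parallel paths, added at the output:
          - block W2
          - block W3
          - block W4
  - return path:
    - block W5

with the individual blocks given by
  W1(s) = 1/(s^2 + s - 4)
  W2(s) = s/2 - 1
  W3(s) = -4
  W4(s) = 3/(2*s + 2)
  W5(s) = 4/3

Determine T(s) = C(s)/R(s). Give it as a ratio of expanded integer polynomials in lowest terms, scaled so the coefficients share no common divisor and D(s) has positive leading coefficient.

Reducing step by step:

Step 1 - add W2, W3, W4 (parallel); result (s^2 - 9*s - 7)/(2*s + 2)
Step 2 - feedback reduction of W1, (W2+W3+W4); result (2*s + 2)/(2*s^3 + 5*s^2 - 15*s - 15)
Step 3 - feedback reduction of [W1/(1+W1*(W2+W3+W4))], W5 - this is the overall T(s), already in the required normalized form

Answer: (6*s + 6)/(6*s^3 + 15*s^2 - 37*s - 37)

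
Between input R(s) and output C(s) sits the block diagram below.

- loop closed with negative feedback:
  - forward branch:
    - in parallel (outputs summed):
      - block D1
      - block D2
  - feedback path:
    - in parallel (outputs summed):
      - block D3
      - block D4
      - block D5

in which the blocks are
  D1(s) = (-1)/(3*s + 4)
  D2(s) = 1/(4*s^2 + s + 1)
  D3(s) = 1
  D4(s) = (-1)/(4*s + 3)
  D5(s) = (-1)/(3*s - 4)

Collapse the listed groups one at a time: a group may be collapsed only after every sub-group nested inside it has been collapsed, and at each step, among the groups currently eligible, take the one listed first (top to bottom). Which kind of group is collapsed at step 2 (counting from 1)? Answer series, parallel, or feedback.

Reducing step by step:

(1) reduce the parallel group D1, D2
(2) sum the parallel branches D3, D4, D5
(3) apply the feedback formula to (D1+D2), (D3+D4+D5)
So the answer for step 2 is parallel.

Answer: parallel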